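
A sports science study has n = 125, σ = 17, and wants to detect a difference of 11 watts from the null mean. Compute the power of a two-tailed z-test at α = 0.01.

SE = σ/√n = 17/√125 = 1.521. Non-centrality λ = d/SE = 11/1.521 = 7.234. Power ≈ Φ(λ - z_{α/2}) = Φ(7.234 - 2.576) = Φ(4.658) = 1.0.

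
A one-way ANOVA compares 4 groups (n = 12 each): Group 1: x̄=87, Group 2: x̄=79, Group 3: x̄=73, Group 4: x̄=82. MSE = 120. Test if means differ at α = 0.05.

Grand mean = 80.25. SS_between = 1233.0, MS_between = 411.0. F = 3.425, F_crit ≈ 2.816. Reject H₀.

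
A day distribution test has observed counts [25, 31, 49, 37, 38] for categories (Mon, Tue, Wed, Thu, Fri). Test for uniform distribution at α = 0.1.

Expected = 36 each. χ² = Σ(O-E)²/E = 8.889. df = 4, critical value = 7.779. Reject H₀.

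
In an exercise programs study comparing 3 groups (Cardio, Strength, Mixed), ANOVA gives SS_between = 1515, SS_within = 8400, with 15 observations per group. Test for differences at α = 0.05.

df_between = 2, df_within = 42. F = MS_between/MS_within = 757.5/200.0 = 3.788. F_crit ≈ 3.22. Reject H₀. At least one mean differs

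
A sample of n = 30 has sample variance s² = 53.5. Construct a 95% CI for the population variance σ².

df = 29. χ²_{0.025} = 45.722, χ²_{0.975} = 16.047. CI for σ² = ((n-1)s²/χ²_{α/2}, (n-1)s²/χ²_{1-α/2}) = (29·53.5/45.722, 29·53.5/16.047) = (33.93, 96.68)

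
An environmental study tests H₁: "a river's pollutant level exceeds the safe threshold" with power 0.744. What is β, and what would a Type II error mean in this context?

β = 1 - power = 1 - 0.744 = 0.256. A Type II error is failing to reject H₀ when H₀ is false (false negative) — here, failing to conclude that a river's pollutant level exceeds the safe threshold when in fact it is true. Consequence: allowing unsafe pollution to continue.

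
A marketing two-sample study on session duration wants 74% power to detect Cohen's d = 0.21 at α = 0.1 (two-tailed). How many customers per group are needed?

z_{α/2} = 1.645, z_β = Φ⁻¹(0.74) = 0.643. For small effect (d = 0.21): n per group = 2(z_{α/2} + z_β)²/d² = 2(1.645 + 0.643)²/0.21² = 237.4 → 238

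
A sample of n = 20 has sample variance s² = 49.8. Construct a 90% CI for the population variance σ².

df = 19. χ²_{0.05} = 30.144, χ²_{0.95} = 10.117. CI for σ² = ((n-1)s²/χ²_{α/2}, (n-1)s²/χ²_{1-α/2}) = (19·49.8/30.144, 19·49.8/10.117) = (31.39, 93.53)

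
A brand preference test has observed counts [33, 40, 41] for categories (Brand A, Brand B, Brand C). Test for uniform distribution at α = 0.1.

Expected = 38 each. χ² = Σ(O-E)²/E = 1.0. df = 2, critical value = 4.605. Fail to reject H₀.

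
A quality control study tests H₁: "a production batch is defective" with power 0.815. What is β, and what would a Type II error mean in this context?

β = 1 - power = 1 - 0.815 = 0.185. A Type II error is failing to reject H₀ when H₀ is false (false negative) — here, failing to conclude that a production batch is defective when in fact it is true. Consequence: shipping a defective batch — faulty products reach customers.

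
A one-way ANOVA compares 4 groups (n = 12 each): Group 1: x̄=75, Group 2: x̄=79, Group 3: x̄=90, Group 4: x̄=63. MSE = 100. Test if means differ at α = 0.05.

Grand mean = 76.75. SS_between = 4473.0, MS_between = 1491.0. F = 14.91, F_crit ≈ 2.816. Reject H₀.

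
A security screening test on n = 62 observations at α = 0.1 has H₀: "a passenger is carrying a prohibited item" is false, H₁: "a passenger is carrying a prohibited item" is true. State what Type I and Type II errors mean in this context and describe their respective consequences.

Type I (false positive): concluding that a passenger is carrying a prohibited item when it is not — detaining an innocent passenger — delay and inconvenience. Type II (false negative): failing to conclude that a passenger is carrying a prohibited item when it is — letting a prohibited item through — security breach. Which is costlier depends on domain priorities and is a judgement call rather than a statistical fact.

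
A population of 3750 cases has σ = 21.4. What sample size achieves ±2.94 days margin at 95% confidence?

Without FPC: n₀ = (1.96×21.4/2.94)² = 203.538. With FPC: n = n₀N/(n₀+N-1) = 193.1 → n = 194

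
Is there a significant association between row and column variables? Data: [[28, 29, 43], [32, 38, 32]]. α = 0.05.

χ² = 3.069. df = 2, critical = 5.991. Fail to reject H₀. No evidence of dependence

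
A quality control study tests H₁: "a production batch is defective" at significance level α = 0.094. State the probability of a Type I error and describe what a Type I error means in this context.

P(Type I error) = α = 0.094. A Type I error is rejecting H₀ when H₀ is actually true (false positive) — here, concluding that a production batch is defective when in fact this is not the case. Consequence: scrapping a good batch — wasted material and cost for no reason.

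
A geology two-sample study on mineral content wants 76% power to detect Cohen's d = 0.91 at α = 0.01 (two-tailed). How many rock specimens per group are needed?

z_{α/2} = 2.576, z_β = Φ⁻¹(0.76) = 0.706. For large effect (d = 0.91): n per group = 2(z_{α/2} + z_β)²/d² = 2(2.576 + 0.706)²/0.91² = 26.02 → 27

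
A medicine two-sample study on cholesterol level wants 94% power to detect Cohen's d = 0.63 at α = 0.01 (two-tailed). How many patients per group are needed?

z_{α/2} = 2.576, z_β = Φ⁻¹(0.94) = 1.555. For medium effect (d = 0.63): n per group = 2(z_{α/2} + z_β)²/d² = 2(2.576 + 1.555)²/0.63² = 86.0 → 86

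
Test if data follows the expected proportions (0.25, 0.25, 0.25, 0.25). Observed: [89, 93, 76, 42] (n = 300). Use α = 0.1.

Expected: [75.0, 75.0, 75.0, 75.0]. χ² = 21.467. df = 3, critical = 6.251. Reject H₀.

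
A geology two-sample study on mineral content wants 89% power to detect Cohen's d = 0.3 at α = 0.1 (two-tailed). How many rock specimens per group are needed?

z_{α/2} = 1.645, z_β = Φ⁻¹(0.89) = 1.227. For small effect (d = 0.3): n per group = 2(z_{α/2} + z_β)²/d² = 2(1.645 + 1.227)²/0.3² = 183.3 → 184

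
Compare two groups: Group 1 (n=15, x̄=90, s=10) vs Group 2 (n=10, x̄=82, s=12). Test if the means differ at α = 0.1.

Pooled sp = 10.83. t = 1.81, df = 23. Critical t = ±1.714. Reject H₀.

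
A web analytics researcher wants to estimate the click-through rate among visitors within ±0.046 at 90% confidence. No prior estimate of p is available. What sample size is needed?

Conservative approach: use p = 0.5 (maximizes p(1-p) = 0.25). n = z²(0.25)/E² = 1.645²×0.25/0.046² = 319.7 → n = 320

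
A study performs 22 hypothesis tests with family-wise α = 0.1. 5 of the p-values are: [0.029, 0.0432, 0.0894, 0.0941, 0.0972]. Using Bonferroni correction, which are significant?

Bonferroni α = 0.1/22 = 0.00455. None of the given p-values are significant.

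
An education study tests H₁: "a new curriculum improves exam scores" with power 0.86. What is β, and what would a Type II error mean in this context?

β = 1 - power = 1 - 0.86 = 0.14. A Type II error is failing to reject H₀ when H₀ is false (false negative) — here, failing to conclude that a new curriculum improves exam scores when in fact it is true. Consequence: keeping the old curriculum when the new one would have helped students.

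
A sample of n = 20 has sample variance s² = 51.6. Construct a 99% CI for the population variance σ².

df = 19. χ²_{0.005} = 38.582, χ²_{0.995} = 6.844. CI for σ² = ((n-1)s²/χ²_{α/2}, (n-1)s²/χ²_{1-α/2}) = (19·51.6/38.582, 19·51.6/6.844) = (25.41, 143.25)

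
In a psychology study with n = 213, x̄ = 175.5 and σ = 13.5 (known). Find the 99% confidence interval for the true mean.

CI = x̄ ± z*(σ/√n) = 175.5 ± 2.576(13.5/√213) = 175.5 ± 2.38 = (173.12, 177.88)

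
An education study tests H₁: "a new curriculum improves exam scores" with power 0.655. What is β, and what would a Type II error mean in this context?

β = 1 - power = 1 - 0.655 = 0.345. A Type II error is failing to reject H₀ when H₀ is false (false negative) — here, failing to conclude that a new curriculum improves exam scores when in fact it is true. Consequence: keeping the old curriculum when the new one would have helped students.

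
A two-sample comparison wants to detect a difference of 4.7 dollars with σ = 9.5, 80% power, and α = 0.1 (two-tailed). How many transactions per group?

n per group = 2(z_α/2 + z_β)²σ²/d² = 2×(1.645 + 0.84)²×9.5²/4.7² = 50.5 → n = 51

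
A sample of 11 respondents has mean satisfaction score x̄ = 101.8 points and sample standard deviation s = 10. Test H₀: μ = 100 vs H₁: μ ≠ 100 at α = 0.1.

t = (x̄ - μ₀)/(s/√n) = (101.8 - 100)/(10/√11) = 0.597. df = 10, critical t = ±1.812. Fail to reject H₀.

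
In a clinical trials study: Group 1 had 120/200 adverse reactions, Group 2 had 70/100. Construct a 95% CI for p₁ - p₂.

p̂₁ = 0.6, p̂₂ = 0.7. Difference = -0.1. CI = (-0.213, 0.013)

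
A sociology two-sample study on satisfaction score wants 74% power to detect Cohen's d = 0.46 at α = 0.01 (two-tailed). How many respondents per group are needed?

z_{α/2} = 2.576, z_β = Φ⁻¹(0.74) = 0.643. For small effect (d = 0.46): n per group = 2(z_{α/2} + z_β)²/d² = 2(2.576 + 0.643)²/0.46² = 97.9 → 98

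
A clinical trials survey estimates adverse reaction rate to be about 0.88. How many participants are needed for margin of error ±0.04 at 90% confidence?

n = z²p(1-p)/E² = 1.645²×0.88×0.12/0.04² = 178.6 → n = 179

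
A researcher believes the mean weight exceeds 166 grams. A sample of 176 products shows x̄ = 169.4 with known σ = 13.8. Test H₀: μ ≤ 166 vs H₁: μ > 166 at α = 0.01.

z = 3.269. Critical value: 2.33. Reject H₀.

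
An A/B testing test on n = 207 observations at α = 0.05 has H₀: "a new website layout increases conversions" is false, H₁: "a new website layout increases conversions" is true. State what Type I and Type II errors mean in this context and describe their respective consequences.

Type I (false positive): concluding that a new website layout increases conversions when it is not — rolling out a layout that doesn't actually help — wasted engineering effort. Type II (false negative): failing to conclude that a new website layout increases conversions when it is — discarding a layout that would have improved conversions — lost revenue. Which is costlier depends on domain priorities and is a judgement call rather than a statistical fact.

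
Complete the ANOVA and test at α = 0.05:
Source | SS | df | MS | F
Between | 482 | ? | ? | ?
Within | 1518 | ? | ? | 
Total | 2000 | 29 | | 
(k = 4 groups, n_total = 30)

df_between = 3, df_within = 26. MS_between = 160.67, MS_within = 58.38. F = 2.752, F_crit ≈ 2.975. Fail to reject H₀.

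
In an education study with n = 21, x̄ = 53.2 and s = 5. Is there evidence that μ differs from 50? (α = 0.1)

t = (x̄ - μ₀)/(s/√n) = (53.2 - 50)/(5/√21) = 2.933. df = 20, critical t = ±1.725. Reject H₀.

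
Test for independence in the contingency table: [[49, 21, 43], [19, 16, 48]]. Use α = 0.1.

χ² = 9.824. df = 2, critical = 4.605. Reject H₀. Variables are dependent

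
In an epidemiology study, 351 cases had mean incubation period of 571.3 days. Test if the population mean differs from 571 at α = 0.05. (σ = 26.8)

z = (x̄ - μ₀)/(σ/√n) = (571.3 - 571)/(26.8/√351) = 0.21. Critical value: ±1.96. Since |0.21| ≤ 1.96, Fail to reject H₀.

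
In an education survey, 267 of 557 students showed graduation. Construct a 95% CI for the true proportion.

p̂ = 0.479. CI = p̂ ± z*√(p̂(1-p̂)/n) = (0.438, 0.521)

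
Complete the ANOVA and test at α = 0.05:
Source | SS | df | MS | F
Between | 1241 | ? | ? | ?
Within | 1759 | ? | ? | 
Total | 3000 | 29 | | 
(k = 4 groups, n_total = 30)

df_between = 3, df_within = 26. MS_between = 413.67, MS_within = 67.65. F = 6.114, F_crit ≈ 2.975. Reject H₀.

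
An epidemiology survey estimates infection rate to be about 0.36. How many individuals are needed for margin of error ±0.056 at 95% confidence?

n = z²p(1-p)/E² = 1.96²×0.36×0.64/0.056² = 282.2 → n = 283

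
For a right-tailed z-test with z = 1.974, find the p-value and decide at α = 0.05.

p = P(Z > 1.974) = 1 - Φ(1.974) ≈ 0.0242. Since p < 0.05, reject H₀ (significant) at α = 0.05.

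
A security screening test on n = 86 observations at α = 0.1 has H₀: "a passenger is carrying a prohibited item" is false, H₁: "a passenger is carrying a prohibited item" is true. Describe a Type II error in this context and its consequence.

Type II error: failing to reject H₀ when it is false — concluding that a passenger is carrying a prohibited item is not supported when in fact it is. Consequence: letting a prohibited item through — security breach.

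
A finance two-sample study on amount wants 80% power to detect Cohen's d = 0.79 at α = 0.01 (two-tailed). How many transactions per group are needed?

z_{α/2} = 2.576, z_β = Φ⁻¹(0.8) = 0.842. For medium effect (d = 0.79): n per group = 2(z_{α/2} + z_β)²/d² = 2(2.576 + 0.842)²/0.79² = 37.4 → 38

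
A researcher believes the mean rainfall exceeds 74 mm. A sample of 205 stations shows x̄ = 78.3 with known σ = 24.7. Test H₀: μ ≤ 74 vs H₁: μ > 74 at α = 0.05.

z = 2.493. Critical value: 1.645. Reject H₀.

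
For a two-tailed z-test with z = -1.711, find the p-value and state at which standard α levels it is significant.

p = 2·P(Z > |-1.711|) = 2·(1 - Φ(1.711)) ≈ 0.0871. Significant at α = 0.1.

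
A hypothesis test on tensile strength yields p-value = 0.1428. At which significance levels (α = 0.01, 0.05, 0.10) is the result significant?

p = 0.1428. Not significant at any of the given levels.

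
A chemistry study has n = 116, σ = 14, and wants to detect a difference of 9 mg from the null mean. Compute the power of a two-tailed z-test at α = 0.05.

SE = σ/√n = 14/√116 = 1.3. Non-centrality λ = d/SE = 9/1.3 = 6.924. Power ≈ Φ(λ - z_{α/2}) = Φ(6.924 - 1.96) = Φ(4.964) = 1.0.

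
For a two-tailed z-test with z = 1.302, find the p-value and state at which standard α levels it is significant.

p = 2·P(Z > |1.302|) = 2·(1 - Φ(1.302)) ≈ 0.1929. Not significant at any standard level.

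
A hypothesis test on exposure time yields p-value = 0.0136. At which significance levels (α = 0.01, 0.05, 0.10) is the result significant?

p = 0.0136. Significant at: α = 0.05, 0.1.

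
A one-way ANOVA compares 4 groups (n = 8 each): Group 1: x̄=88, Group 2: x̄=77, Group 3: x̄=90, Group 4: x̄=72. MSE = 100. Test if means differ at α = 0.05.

Grand mean = 81.75. SS_between = 1798.0, MS_between = 599.33. F = 5.993, F_crit ≈ 2.947. Reject H₀.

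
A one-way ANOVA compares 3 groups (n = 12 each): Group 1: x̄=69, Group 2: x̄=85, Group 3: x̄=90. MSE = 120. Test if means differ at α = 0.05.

Grand mean = 81.33. SS_between = 2888.0, MS_between = 1444.0. F = 12.033, F_crit ≈ 3.285. Reject H₀.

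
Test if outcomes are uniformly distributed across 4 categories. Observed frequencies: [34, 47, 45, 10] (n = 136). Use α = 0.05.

Expected = 34 each. χ² = Σ(O-E)²/E = 25.471. df = 3, critical value = 7.815. Reject H₀.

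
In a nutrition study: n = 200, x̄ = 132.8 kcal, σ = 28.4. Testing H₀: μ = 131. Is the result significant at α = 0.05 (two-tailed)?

z = (132.8 - 131)/(28.4/√200) = 0.896. Since |z| ≤ 1.96, not significant at α = 0.05.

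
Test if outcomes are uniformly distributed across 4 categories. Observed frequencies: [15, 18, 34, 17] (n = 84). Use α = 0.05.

Expected = 21 each. χ² = Σ(O-E)²/E = 10.952. df = 3, critical value = 7.815. Reject H₀.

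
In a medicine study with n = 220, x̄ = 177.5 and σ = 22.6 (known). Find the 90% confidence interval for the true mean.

CI = x̄ ± z*(σ/√n) = 177.5 ± 1.645(22.6/√220) = 177.5 ± 2.51 = (174.99, 180.01)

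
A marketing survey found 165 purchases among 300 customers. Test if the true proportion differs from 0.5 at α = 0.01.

p̂ = 0.55, p₀ = 0.5. z = (p̂ - p₀)/√(p₀(1-p₀)/n) = 1.732. Critical: ±2.576. Fail to reject H₀.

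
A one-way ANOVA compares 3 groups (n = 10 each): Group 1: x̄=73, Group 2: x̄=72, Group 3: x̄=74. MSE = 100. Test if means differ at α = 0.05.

Grand mean = 73.0. SS_between = 20.0, MS_between = 10.0. F = 0.1, F_crit ≈ 3.354. Fail to reject H₀.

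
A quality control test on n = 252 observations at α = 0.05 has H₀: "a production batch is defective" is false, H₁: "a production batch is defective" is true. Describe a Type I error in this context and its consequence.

Type I error: rejecting H₀ when it is true — concluding that a production batch is defective when in fact it is not. Consequence: scrapping a good batch — wasted material and cost for no reason.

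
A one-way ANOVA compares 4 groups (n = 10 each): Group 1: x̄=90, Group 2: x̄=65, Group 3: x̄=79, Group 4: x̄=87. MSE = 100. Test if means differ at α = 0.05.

Grand mean = 80.25. SS_between = 3747.5, MS_between = 1249.17. F = 12.492, F_crit ≈ 2.866. Reject H₀.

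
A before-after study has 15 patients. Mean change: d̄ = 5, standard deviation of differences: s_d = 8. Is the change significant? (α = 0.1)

t = d̄/(s_d/√n) = 5/(8/√15) = 2.421. df = 14, critical t = ±1.761. Reject H₀.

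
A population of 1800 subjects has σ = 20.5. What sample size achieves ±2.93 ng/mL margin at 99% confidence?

Without FPC: n₀ = (2.576×20.5/2.93)² = 324.836. With FPC: n = n₀N/(n₀+N-1) = 275.3 → n = 276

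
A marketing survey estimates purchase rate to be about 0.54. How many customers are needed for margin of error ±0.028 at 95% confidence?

n = z²p(1-p)/E² = 1.96²×0.54×0.46/0.028² = 1217.2 → n = 1218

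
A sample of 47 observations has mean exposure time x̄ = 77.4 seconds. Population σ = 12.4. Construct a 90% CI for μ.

CI = x̄ ± z*(σ/√n) = 77.4 ± 1.645(12.4/√47) = 77.4 ± 2.98 = (74.42, 80.38)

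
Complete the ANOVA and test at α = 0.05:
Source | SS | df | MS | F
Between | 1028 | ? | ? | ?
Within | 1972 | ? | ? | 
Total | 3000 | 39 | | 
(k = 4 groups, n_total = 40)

df_between = 3, df_within = 36. MS_between = 342.67, MS_within = 54.78. F = 6.256, F_crit ≈ 2.866. Reject H₀.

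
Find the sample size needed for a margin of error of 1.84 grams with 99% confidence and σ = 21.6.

n = (z*σ/E)² = (2.576×21.6/1.84)² = 914.5 → n = 915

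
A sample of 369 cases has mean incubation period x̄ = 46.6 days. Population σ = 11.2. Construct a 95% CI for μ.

CI = x̄ ± z*(σ/√n) = 46.6 ± 1.96(11.2/√369) = 46.6 ± 1.14 = (45.46, 47.74)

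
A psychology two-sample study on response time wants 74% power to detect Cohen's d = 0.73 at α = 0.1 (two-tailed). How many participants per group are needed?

z_{α/2} = 1.645, z_β = Φ⁻¹(0.74) = 0.643. For medium effect (d = 0.73): n per group = 2(z_{α/2} + z_β)²/d² = 2(1.645 + 0.643)²/0.73² = 19.6 → 20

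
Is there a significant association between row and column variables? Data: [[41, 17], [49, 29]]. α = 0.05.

χ² = 0.92. df = 1, critical = 3.841. Fail to reject H₀. No evidence of dependence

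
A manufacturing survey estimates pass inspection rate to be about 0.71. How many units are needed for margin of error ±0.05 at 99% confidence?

n = z²p(1-p)/E² = 2.576²×0.71×0.29/0.05² = 546.5 → n = 547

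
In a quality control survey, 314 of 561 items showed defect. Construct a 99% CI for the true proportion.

p̂ = 0.56. CI = p̂ ± z*√(p̂(1-p̂)/n) = (0.506, 0.614)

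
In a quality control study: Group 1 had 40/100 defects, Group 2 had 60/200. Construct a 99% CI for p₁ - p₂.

p̂₁ = 0.4, p̂₂ = 0.3. Difference = 0.1. CI = (-0.051, 0.251)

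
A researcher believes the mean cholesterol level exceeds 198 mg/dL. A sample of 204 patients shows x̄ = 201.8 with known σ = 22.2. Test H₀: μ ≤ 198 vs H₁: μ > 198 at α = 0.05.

z = 2.445. Critical value: 1.645. Reject H₀.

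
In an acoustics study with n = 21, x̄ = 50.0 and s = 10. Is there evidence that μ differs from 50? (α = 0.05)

t = (x̄ - μ₀)/(s/√n) = (50.0 - 50)/(10/√21) = 0.0. df = 20, critical t = ±2.086. Fail to reject H₀.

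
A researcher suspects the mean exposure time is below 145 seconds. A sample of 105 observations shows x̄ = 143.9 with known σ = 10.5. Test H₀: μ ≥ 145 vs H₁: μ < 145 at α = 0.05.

z = -1.073. Critical value: -1.645. Fail to reject H₀.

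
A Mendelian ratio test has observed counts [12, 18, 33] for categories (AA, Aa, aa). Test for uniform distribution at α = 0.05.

Expected = 21 each. χ² = Σ(O-E)²/E = 11.143. df = 2, critical value = 5.991. Reject H₀.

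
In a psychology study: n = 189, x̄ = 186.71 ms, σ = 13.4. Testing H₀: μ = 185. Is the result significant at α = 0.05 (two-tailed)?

z = (186.71 - 185)/(13.4/√189) = 1.754. Since |z| ≤ 1.96, not significant at α = 0.05.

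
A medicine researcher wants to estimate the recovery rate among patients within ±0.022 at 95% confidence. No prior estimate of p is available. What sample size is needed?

Conservative approach: use p = 0.5 (maximizes p(1-p) = 0.25). n = z²(0.25)/E² = 1.96²×0.25/0.022² = 1984.3 → n = 1985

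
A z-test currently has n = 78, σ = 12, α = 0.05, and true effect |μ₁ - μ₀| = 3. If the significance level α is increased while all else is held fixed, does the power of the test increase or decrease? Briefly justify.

Power increases: a larger α lowers the critical value, so more of the H₁ sampling distribution falls in the rejection region.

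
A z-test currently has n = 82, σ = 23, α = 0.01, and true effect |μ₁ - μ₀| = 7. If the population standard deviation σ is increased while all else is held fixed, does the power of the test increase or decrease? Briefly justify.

Power decreases: a larger σ inflates the standard error σ/√n, pulling the sampling distribution under H₁ back toward the critical value.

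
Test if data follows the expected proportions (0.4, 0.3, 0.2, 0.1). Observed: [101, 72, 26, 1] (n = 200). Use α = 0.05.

Expected: [80.0, 60.0, 40.0, 20.0]. χ² = 30.863. df = 3, critical = 7.815. Reject H₀.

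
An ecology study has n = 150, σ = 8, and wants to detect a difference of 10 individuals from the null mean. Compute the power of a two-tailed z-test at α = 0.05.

SE = σ/√n = 8/√150 = 0.653. Non-centrality λ = d/SE = 10/0.653 = 15.309. Power ≈ Φ(λ - z_{α/2}) = Φ(15.309 - 1.96) = Φ(13.349) = 1.0.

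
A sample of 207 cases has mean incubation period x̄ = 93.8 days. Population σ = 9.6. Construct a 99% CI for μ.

CI = x̄ ± z*(σ/√n) = 93.8 ± 2.576(9.6/√207) = 93.8 ± 1.72 = (92.08, 95.52)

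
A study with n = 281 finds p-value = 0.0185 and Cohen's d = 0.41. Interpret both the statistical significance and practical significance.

Statistically significant (p = 0.0185 < 0.05). Cohen's d = 0.41 indicates a small effect size. Both statistical and practical significance should be considered.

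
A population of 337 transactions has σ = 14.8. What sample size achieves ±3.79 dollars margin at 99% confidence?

Without FPC: n₀ = (2.576×14.8/3.79)² = 101.19. With FPC: n = n₀N/(n₀+N-1) = 78.0004 → n = 79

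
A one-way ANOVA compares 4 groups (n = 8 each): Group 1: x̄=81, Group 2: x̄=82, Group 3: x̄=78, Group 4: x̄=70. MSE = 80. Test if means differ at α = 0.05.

Grand mean = 77.75. SS_between = 710.0, MS_between = 236.67. F = 2.958, F_crit ≈ 2.947. Reject H₀.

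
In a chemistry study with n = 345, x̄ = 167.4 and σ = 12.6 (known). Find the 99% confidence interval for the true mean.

CI = x̄ ± z*(σ/√n) = 167.4 ± 2.576(12.6/√345) = 167.4 ± 1.75 = (165.65, 169.15)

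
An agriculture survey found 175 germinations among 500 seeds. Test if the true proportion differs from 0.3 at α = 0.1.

p̂ = 0.35, p₀ = 0.3. z = (p̂ - p₀)/√(p₀(1-p₀)/n) = 2.44. Critical: ±1.645. Reject H₀.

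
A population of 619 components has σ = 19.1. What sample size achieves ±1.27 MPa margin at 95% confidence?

Without FPC: n₀ = (1.96×19.1/1.27)² = 868.903. With FPC: n = n₀N/(n₀+N-1) = 361.7 → n = 362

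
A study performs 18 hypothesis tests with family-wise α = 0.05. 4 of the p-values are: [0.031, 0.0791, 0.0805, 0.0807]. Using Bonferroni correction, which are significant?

Bonferroni α = 0.05/18 = 0.00278. None of the given p-values are significant.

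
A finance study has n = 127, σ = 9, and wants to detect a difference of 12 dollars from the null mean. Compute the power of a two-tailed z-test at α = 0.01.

SE = σ/√n = 9/√127 = 0.799. Non-centrality λ = d/SE = 12/0.799 = 15.026. Power ≈ Φ(λ - z_{α/2}) = Φ(15.026 - 2.576) = Φ(12.45) = 1.0.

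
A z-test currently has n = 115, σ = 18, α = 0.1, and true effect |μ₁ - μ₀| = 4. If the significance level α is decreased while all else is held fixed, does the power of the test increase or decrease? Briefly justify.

Power decreases: a smaller α raises the critical value, so less of the H₁ sampling distribution falls in the rejection region.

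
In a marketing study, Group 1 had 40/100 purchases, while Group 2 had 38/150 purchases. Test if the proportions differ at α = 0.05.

p̂₁ = 0.4, p̂₂ = 0.253, pooled p̂ = 0.312. z = 2.452. Critical: ±1.96. Reject H₀.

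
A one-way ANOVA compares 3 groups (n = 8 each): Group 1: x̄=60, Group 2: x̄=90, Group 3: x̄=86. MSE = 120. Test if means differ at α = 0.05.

Grand mean = 78.67. SS_between = 4245.33, MS_between = 2122.67. F = 17.689, F_crit ≈ 3.467. Reject H₀.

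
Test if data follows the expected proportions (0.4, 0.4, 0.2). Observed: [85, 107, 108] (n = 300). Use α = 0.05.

Expected: [120.0, 120.0, 60.0]. χ² = 50.017. df = 2, critical = 5.991. Reject H₀.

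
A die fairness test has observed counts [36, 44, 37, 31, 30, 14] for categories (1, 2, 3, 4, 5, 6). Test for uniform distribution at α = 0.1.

Expected = 32 each. χ² = Σ(O-E)²/E = 16.062. df = 5, critical value = 9.236. Reject H₀.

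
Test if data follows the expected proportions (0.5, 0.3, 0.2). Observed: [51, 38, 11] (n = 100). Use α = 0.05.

Expected: [50.0, 30.0, 20.0]. χ² = 6.203. df = 2, critical = 5.991. Reject H₀.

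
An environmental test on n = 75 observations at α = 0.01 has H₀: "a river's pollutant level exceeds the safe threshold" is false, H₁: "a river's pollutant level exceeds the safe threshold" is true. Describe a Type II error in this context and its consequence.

Type II error: failing to reject H₀ when it is false — concluding that a river's pollutant level exceeds the safe threshold is not supported when in fact it is. Consequence: allowing unsafe pollution to continue.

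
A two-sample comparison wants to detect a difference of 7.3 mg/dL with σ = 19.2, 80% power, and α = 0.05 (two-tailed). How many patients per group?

n per group = 2(z_α/2 + z_β)²σ²/d² = 2×(1.96 + 0.84)²×19.2²/7.3² = 108.5 → n = 109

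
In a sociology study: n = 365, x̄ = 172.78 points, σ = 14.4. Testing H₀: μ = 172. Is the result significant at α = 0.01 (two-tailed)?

z = (172.78 - 172)/(14.4/√365) = 1.035. Since |z| ≤ 2.576, not significant at α = 0.01.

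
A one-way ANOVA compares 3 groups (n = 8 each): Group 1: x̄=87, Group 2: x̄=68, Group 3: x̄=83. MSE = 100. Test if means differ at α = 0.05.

Grand mean = 79.33. SS_between = 1605.33, MS_between = 802.67. F = 8.027, F_crit ≈ 3.467. Reject H₀.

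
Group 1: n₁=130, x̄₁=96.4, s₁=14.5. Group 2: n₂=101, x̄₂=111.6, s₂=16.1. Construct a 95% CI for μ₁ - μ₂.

Difference = -15.2. SE = √(14.5²/130 + 16.1²/101) = 2.045. CI = (-19.21, -11.19)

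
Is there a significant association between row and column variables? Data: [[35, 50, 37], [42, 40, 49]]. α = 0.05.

χ² = 3.106. df = 2, critical = 5.991. Fail to reject H₀. No evidence of dependence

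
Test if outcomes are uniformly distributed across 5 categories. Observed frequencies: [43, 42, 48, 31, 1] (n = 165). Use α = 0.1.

Expected = 33 each. χ² = Σ(O-E)²/E = 43.455. df = 4, critical value = 7.779. Reject H₀.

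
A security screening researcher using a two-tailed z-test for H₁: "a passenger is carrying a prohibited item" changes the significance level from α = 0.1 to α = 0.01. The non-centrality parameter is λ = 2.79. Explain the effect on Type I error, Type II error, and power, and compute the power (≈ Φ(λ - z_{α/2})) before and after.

Decreasing α from 0.1 to 0.01:
• Type I error rate decreases (α is the Type I rate by definition).
• Critical value moves from z_{α/2} = 1.645 to 2.576, so power = Φ(λ - z_{α/2}) goes from Φ(2.79 - 1.645) = 0.874 to Φ(2.79 - 2.576) = 0.585.
• Type II error rate β = 1 - power therefore increases (0.126 → 0.415).
Appropriate when false positives are costly — here, detaining an innocent passenger — delay and inconvenience.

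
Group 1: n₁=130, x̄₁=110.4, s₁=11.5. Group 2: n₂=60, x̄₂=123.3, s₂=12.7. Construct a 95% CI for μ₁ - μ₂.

Difference = -12.9. SE = √(11.5²/130 + 12.7²/60) = 1.925. CI = (-16.67, -9.13)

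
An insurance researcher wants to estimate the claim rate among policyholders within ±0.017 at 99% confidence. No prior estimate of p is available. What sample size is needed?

Conservative approach: use p = 0.5 (maximizes p(1-p) = 0.25). n = z²(0.25)/E² = 2.576²×0.25/0.017² = 5740.3 → n = 5741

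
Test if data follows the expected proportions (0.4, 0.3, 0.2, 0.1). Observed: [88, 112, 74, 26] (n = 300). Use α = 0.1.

Expected: [120.0, 90.0, 60.0, 30.0]. χ² = 17.711. df = 3, critical = 6.251. Reject H₀.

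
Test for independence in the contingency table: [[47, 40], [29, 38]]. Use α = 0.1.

χ² = 1.746. df = 1, critical = 2.706. Fail to reject H₀. No evidence of dependence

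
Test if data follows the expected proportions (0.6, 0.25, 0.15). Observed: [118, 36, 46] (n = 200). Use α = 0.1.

Expected: [120.0, 50.0, 30.0]. χ² = 12.487. df = 2, critical = 4.605. Reject H₀.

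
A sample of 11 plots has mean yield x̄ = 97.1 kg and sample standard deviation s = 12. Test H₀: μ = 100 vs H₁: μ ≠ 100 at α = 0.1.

t = (x̄ - μ₀)/(s/√n) = (97.1 - 100)/(12/√11) = -0.802. df = 10, critical t = ±1.812. Fail to reject H₀.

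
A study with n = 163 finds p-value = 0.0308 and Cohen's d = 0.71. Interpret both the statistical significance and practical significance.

Statistically significant (p = 0.0308 < 0.05). Cohen's d = 0.71 indicates a medium effect size. Both statistical and practical significance should be considered.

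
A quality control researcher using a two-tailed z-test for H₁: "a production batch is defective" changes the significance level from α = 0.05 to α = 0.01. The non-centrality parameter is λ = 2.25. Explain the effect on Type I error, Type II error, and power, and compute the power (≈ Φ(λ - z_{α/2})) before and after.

Decreasing α from 0.05 to 0.01:
• Type I error rate decreases (α is the Type I rate by definition).
• Critical value moves from z_{α/2} = 1.96 to 2.576, so power = Φ(λ - z_{α/2}) goes from Φ(2.25 - 1.96) = 0.614 to Φ(2.25 - 2.576) = 0.372.
• Type II error rate β = 1 - power therefore increases (0.386 → 0.628).
Appropriate when false positives are costly — here, scrapping a good batch — wasted material and cost for no reason.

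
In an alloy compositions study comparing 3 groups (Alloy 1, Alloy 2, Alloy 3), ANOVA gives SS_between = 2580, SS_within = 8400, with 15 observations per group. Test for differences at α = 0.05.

df_between = 2, df_within = 42. F = MS_between/MS_within = 1290.0/200.0 = 6.45. F_crit ≈ 3.22. Reject H₀. At least one mean differs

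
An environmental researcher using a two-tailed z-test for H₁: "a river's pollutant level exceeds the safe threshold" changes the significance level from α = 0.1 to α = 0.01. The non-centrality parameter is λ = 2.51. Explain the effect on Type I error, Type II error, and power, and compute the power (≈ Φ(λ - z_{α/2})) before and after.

Decreasing α from 0.1 to 0.01:
• Type I error rate decreases (α is the Type I rate by definition).
• Critical value moves from z_{α/2} = 1.645 to 2.576, so power = Φ(λ - z_{α/2}) goes from Φ(2.51 - 1.645) = 0.806 to Φ(2.51 - 2.576) = 0.474.
• Type II error rate β = 1 - power therefore increases (0.194 → 0.526).
Appropriate when false positives are costly — here, shutting down a compliant factory unnecessarily.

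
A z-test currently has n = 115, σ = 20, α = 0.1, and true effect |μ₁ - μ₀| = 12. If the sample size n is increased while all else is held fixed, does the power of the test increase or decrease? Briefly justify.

Power increases: a larger n shrinks the standard error σ/√n, moving the sampling distribution under H₁ further from the critical value.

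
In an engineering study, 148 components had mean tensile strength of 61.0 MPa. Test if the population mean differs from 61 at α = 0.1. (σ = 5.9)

z = (x̄ - μ₀)/(σ/√n) = (61.0 - 61)/(5.9/√148) = 0.0. Critical value: ±1.645. Since |0.0| ≤ 1.645, Fail to reject H₀.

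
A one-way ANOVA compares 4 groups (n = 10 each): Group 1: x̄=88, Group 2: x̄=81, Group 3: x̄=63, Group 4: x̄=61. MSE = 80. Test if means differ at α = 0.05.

Grand mean = 73.25. SS_between = 5327.5, MS_between = 1775.83. F = 22.198, F_crit ≈ 2.866. Reject H₀.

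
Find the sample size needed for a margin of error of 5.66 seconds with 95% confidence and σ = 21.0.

n = (z*σ/E)² = (1.96×21.0/5.66)² = 52.9 → n = 53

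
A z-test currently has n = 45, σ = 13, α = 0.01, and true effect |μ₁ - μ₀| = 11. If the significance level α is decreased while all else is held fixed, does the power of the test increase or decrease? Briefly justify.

Power decreases: a smaller α raises the critical value, so less of the H₁ sampling distribution falls in the rejection region.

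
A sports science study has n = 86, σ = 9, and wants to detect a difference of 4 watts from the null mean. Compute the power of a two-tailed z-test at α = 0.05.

SE = σ/√n = 9/√86 = 0.97. Non-centrality λ = d/SE = 4/0.97 = 4.122. Power ≈ Φ(λ - z_{α/2}) = Φ(4.122 - 1.96) = Φ(2.162) = 0.985.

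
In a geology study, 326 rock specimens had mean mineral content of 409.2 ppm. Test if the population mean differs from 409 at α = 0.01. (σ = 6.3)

z = (x̄ - μ₀)/(σ/√n) = (409.2 - 409)/(6.3/√326) = 0.573. Critical value: ±2.576. Since |0.573| ≤ 2.576, Fail to reject H₀.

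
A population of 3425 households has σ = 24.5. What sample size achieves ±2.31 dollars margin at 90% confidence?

Without FPC: n₀ = (1.645×24.5/2.31)² = 304.397. With FPC: n = n₀N/(n₀+N-1) = 279.6 → n = 280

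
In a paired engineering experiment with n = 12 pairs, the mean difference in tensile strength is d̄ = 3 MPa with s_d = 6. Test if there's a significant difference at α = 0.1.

t = d̄/(s_d/√n) = 3/(6/√12) = 1.732. df = 11, critical t = ±1.796. Fail to reject H₀.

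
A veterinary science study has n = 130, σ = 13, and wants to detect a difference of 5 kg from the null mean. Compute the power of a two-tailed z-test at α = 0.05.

SE = σ/√n = 13/√130 = 1.14. Non-centrality λ = d/SE = 5/1.14 = 4.385. Power ≈ Φ(λ - z_{α/2}) = Φ(4.385 - 1.96) = Φ(2.425) = 0.992.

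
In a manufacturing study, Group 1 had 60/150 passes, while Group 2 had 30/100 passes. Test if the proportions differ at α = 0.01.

p̂₁ = 0.4, p̂₂ = 0.3, pooled p̂ = 0.36. z = 1.614. Critical: ±2.576. Fail to reject H₀.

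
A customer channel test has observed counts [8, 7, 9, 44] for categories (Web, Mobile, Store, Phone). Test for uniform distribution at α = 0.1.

Expected = 17 each. χ² = Σ(O-E)²/E = 57.294. df = 3, critical value = 6.251. Reject H₀.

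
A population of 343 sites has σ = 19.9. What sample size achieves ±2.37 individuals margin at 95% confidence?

Without FPC: n₀ = (1.96×19.9/2.37)² = 270.845. With FPC: n = n₀N/(n₀+N-1) = 151.6 → n = 152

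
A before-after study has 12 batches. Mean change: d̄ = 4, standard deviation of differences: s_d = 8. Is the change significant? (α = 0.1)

t = d̄/(s_d/√n) = 4/(8/√12) = 1.732. df = 11, critical t = ±1.796. Fail to reject H₀.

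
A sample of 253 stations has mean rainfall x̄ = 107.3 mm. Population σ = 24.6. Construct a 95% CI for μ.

CI = x̄ ± z*(σ/√n) = 107.3 ± 1.96(24.6/√253) = 107.3 ± 3.03 = (104.27, 110.33)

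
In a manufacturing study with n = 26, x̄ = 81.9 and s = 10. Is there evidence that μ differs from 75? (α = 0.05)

t = (x̄ - μ₀)/(s/√n) = (81.9 - 75)/(10/√26) = 3.518. df = 25, critical t = ±2.06. Reject H₀.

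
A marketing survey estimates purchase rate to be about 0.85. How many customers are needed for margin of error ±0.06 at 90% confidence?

n = z²p(1-p)/E² = 1.645²×0.85×0.15/0.06² = 95.8 → n = 96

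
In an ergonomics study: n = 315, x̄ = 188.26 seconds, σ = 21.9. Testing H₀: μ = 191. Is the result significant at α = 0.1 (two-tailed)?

z = (188.26 - 191)/(21.9/√315) = -2.221. Since |z| > 1.645, significant at α = 0.1.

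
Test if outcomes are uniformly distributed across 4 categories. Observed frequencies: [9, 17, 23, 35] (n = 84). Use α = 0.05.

Expected = 21 each. χ² = Σ(O-E)²/E = 17.143. df = 3, critical value = 7.815. Reject H₀.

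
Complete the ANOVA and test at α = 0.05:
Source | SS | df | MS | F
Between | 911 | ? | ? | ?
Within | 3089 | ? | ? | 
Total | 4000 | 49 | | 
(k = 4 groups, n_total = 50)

df_between = 3, df_within = 46. MS_between = 303.67, MS_within = 67.15. F = 4.522, F_crit ≈ 2.807. Reject H₀.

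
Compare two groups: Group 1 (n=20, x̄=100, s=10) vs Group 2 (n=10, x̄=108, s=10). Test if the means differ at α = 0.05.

Pooled sp = 10.0. t = -2.066, df = 28. Critical t = ±2.048. Reject H₀.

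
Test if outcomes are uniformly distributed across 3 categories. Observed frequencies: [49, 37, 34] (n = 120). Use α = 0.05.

Expected = 40 each. χ² = Σ(O-E)²/E = 3.15. df = 2, critical value = 5.991. Fail to reject H₀.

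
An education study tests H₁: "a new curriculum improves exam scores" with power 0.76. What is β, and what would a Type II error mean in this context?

β = 1 - power = 1 - 0.76 = 0.24. A Type II error is failing to reject H₀ when H₀ is false (false negative) — here, failing to conclude that a new curriculum improves exam scores when in fact it is true. Consequence: keeping the old curriculum when the new one would have helped students.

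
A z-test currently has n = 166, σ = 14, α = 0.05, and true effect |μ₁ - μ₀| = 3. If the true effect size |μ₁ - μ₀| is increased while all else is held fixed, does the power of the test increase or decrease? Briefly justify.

Power increases: a larger true effect increases the non-centrality λ = |μ₁ - μ₀|/(σ/√n).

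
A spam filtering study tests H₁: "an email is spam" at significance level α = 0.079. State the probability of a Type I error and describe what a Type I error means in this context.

P(Type I error) = α = 0.079. A Type I error is rejecting H₀ when H₀ is actually true (false positive) — here, concluding that an email is spam when in fact this is not the case. Consequence: a legitimate email is sent to the spam folder and the user misses it.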